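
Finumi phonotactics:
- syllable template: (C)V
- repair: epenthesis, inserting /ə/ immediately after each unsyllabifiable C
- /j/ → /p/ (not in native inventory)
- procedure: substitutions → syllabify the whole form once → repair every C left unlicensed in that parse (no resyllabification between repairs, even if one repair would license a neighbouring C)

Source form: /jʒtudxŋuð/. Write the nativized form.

pəʒətudəxəŋuðə

Substitution: /j/ → /p/, giving /pʒtudxŋuð/.
Under (C)V, the unsyllabifiable consonants are /p/, /ʒ/, /d/, /x/, /ð/ (no codas are permitted; onsets are limited to one consonant).
Inserting the epenthetic vowel yields /p/ → /pə/, /ʒ/ → /ʒə/, /d/ → /də/, /x/ → /xə/, /ð/ → /ðə/.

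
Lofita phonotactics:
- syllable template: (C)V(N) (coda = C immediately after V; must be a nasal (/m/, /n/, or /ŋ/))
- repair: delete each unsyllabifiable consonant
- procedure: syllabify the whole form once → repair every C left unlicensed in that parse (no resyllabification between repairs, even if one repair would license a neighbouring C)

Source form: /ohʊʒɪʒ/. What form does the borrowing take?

ohʊʒɪ

The consonants /ʒ/ cannot be parsed into a legal (C)V(N) syllable (only a nasal (/m/, /n/, or /ŋ/) is licensed in coda position; onsets are limited to one consonant).
Deletion applies to /ʒ/.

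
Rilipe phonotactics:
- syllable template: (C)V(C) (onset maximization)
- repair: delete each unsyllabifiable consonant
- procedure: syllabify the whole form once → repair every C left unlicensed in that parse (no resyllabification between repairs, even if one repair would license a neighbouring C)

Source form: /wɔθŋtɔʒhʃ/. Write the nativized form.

Syllabifying with onset maximization leaves /ŋ/, /h/, /ʃ/ stranded (at most one coda consonant is licensed; onsets are limited to one consonant).
Each unlicensed consonant is deleted: /ŋ/, /h/, /ʃ/.

wɔθtɔʒ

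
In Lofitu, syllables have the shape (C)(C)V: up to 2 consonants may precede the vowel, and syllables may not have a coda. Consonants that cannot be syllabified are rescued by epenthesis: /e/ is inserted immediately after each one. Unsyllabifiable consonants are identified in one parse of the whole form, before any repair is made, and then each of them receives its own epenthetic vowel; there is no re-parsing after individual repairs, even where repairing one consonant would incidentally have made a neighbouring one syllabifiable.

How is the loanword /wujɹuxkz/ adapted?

wujɹuxekeze

Under (C)(C)V, the unsyllabifiable consonants are /x/, /k/, /z/ (no codas are permitted; onsets may contain at most 2 consonants).
Epenthesis after each stranded consonant: /x/ → /xe/, /k/ → /ke/, /z/ → /ze/.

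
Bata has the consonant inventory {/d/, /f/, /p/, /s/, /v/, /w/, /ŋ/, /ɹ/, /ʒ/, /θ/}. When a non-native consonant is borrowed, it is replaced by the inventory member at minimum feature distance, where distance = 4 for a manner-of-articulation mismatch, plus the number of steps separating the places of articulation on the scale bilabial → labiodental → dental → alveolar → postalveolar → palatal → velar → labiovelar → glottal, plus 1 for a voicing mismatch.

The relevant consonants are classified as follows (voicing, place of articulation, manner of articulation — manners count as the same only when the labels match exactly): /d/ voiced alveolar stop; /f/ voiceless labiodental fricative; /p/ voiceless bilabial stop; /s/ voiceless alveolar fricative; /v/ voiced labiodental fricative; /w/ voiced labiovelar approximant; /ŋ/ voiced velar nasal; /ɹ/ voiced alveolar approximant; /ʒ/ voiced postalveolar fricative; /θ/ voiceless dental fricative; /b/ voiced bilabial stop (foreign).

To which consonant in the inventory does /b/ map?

/p/ is closest: same manner (stop), place distance 0 (bilabial→bilabial), voicing differs (+1); total 1. Next closest is /d/ at distance 3.

p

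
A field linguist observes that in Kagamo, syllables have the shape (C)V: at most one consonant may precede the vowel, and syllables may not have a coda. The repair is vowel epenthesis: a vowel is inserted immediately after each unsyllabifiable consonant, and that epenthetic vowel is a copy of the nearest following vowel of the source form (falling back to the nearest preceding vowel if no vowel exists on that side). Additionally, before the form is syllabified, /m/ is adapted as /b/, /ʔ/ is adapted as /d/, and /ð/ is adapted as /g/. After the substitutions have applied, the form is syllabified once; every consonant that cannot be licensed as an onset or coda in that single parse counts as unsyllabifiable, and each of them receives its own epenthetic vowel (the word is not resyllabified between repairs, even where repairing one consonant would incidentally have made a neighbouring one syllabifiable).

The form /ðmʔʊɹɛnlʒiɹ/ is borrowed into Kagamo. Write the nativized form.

Substitution: /ð/ → /g/, /m/ → /b/, /ʔ/ → /d/, giving /gbdʊɹɛnlʒiɹ/.
The consonants /g/, /b/, /n/, /l/, /ɹ/ cannot be parsed into a legal (C)V syllable (no codas are permitted; onsets are limited to one consonant).
Epenthesis after each stranded consonant: /g/ → /gʊ/, /b/ → /bʊ/, /n/ → /ni/, /l/ → /li/, /ɹ/ → /ɹi/.

gʊbʊdʊɹɛniliʒiɹi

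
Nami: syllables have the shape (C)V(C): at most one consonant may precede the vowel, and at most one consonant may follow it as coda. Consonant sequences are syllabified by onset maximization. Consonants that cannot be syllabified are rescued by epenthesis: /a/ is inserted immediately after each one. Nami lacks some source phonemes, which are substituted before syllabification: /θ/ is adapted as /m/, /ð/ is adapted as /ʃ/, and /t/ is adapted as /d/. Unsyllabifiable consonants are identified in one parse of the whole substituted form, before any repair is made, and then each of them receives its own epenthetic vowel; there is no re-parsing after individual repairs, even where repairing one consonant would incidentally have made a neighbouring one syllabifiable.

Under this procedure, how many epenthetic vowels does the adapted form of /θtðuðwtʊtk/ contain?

After substitution the input is /mdʃuʃwdʊdk/.
The unsyllabifiable consonants are /m/, /d/, /w/, /k/; each receives one epenthetic vowel.

4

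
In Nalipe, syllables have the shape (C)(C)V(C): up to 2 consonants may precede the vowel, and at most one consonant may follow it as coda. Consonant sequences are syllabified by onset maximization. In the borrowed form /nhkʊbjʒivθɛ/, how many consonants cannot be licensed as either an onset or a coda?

Under (C)(C)V(C), the unsyllabifiable consonants are /n/ (at most one coda consonant is licensed; onsets may contain at most 2 consonants).

1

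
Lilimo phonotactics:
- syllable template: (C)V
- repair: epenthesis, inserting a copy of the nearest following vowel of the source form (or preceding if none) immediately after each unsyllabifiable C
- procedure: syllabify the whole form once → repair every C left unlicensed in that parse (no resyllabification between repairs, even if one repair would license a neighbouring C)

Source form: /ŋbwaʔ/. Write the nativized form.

The consonants /ŋ/, /b/, /ʔ/ cannot be parsed into a legal (C)V syllable (no codas are permitted; onsets are limited to one consonant).
Epenthesis after each stranded consonant: /ŋ/ → /ŋa/, /b/ → /ba/, /ʔ/ → /ʔa/.

ŋabawaʔa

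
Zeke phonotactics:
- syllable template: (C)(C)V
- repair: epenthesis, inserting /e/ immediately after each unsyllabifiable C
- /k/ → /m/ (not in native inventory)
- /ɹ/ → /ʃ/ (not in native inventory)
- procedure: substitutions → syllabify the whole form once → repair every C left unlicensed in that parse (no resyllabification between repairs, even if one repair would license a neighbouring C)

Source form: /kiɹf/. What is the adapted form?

miʃefe

Substitution: /k/ → /m/, /ɹ/ → /ʃ/, giving /miʃf/.
The consonants /ʃ/, /f/ cannot be parsed into a legal (C)(C)V syllable (no codas are permitted; onsets may contain at most 2 consonants).
Each unlicensed consonant becomes the onset of a new syllable: /ʃ/ → /ʃe/, /f/ → /fe/.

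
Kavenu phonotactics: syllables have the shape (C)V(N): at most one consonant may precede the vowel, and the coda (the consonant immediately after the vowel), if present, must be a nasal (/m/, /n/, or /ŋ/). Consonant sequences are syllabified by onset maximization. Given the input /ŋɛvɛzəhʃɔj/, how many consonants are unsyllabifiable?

The consonants /h/, /j/ cannot be parsed into a legal (C)V(N) syllable (only a nasal (/m/, /n/, or /ŋ/) is licensed in coda position; onsets are limited to one consonant).

2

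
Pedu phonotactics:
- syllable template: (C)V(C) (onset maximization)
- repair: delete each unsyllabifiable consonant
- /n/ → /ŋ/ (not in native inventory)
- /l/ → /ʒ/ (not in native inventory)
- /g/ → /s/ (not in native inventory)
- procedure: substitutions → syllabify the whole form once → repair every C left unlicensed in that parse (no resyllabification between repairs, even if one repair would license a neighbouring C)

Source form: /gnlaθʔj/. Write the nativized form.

ʒaθ

Substitution: /g/ → /s/, /n/ → /ŋ/, /l/ → /ʒ/, giving /sŋʒaθʔj/.
The consonants /s/, /ŋ/, /ʔ/, /j/ cannot be parsed into a legal (C)V(C) syllable (at most one coda consonant is licensed; onsets are limited to one consonant).
Deletion applies to /s/, /ŋ/, /ʔ/, /j/.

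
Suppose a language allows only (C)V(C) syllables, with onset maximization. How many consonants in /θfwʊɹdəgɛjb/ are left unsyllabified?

3

Syllabifying with onset maximization leaves /θ/, /f/, /b/ stranded (at most one coda consonant is licensed; onsets are limited to one consonant).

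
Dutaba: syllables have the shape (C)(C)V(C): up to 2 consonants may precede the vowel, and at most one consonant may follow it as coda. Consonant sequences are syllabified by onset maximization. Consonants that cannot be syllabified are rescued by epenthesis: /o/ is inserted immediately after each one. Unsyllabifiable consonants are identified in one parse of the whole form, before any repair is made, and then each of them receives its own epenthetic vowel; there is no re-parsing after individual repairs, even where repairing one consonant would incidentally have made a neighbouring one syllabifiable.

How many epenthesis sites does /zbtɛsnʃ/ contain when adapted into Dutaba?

3

The unsyllabifiable consonants are /z/, /n/, /ʃ/; each receives one epenthetic vowel.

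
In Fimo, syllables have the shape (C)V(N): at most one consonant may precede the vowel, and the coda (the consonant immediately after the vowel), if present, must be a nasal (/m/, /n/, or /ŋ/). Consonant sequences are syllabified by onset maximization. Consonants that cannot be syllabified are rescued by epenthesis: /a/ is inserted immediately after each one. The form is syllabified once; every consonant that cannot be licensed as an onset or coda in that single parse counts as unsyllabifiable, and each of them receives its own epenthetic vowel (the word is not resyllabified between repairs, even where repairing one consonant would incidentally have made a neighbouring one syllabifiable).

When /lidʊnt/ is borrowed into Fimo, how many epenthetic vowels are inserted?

The unsyllabifiable consonants are /t/; each receives one epenthetic vowel.

1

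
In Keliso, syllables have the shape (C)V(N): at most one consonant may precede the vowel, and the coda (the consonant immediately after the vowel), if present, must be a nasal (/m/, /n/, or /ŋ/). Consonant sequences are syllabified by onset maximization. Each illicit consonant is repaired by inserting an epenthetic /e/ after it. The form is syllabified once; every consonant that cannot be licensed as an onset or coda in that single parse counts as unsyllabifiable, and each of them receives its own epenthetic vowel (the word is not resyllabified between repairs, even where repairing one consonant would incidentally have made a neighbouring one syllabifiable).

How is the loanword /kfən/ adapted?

kefən

Syllabifying with onset maximization leaves /k/ stranded (only a nasal (/m/, /n/, or /ŋ/) is licensed in coda position; onsets are limited to one consonant).
Inserting the epenthetic vowel yields /k/ → /ke/.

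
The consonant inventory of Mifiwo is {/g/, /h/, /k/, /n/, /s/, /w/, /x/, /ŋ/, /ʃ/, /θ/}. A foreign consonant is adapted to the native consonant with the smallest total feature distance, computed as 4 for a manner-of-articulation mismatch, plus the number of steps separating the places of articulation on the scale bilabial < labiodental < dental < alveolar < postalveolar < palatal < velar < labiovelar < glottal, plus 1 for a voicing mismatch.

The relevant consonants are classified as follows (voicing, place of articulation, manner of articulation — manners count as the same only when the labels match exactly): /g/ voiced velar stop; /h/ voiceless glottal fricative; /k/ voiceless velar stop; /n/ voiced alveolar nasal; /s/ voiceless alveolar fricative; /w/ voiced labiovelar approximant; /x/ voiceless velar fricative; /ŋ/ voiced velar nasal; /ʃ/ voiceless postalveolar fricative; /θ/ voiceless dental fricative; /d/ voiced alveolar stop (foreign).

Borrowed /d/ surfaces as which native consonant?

/g/ is closest: same manner (stop), place distance 3 (alveolar→velar), same voicing; total 3. Next closest is /k/ at distance 4.

g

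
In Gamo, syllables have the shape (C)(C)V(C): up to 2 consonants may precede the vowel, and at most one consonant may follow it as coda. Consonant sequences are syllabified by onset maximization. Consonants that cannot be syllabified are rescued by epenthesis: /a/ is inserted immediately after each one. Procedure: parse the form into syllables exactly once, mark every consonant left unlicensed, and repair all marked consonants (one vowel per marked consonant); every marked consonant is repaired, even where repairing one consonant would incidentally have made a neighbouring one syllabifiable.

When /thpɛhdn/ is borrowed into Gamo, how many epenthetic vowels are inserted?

The unsyllabifiable consonants are /t/, /d/, /n/; each receives one epenthetic vowel.

3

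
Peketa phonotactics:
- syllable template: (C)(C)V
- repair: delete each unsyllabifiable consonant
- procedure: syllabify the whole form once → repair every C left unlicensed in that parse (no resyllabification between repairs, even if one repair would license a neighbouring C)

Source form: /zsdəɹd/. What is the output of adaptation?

sdə

The consonants /z/, /ɹ/, /d/ cannot be parsed into a legal (C)(C)V syllable (no codas are permitted; onsets may contain at most 2 consonants).
Deletion applies to /z/, /ɹ/, /d/.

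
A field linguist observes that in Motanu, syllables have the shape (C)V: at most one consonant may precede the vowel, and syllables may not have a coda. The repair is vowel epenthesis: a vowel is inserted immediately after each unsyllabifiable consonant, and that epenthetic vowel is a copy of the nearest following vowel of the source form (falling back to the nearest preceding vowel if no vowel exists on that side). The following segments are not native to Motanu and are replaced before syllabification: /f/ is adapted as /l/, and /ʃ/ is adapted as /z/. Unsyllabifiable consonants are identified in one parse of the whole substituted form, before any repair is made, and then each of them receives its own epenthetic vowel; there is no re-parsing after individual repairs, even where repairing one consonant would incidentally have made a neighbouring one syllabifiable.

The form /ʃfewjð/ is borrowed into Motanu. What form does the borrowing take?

zelewejeðe

Substitution: /ʃ/ → /z/, /f/ → /l/, giving /zlewjð/.
Under (C)V, the unsyllabifiable consonants are /z/, /w/, /j/, /ð/ (no codas are permitted; onsets are limited to one consonant).
Inserting the epenthetic vowel yields /z/ → /ze/, /w/ → /we/, /j/ → /je/, /ð/ → /ðe/.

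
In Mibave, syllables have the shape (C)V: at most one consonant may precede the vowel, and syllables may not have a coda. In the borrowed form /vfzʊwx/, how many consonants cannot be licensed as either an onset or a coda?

4

The consonants /v/, /f/, /w/, /x/ cannot be parsed into a legal (C)V syllable (no codas are permitted; onsets are limited to one consonant).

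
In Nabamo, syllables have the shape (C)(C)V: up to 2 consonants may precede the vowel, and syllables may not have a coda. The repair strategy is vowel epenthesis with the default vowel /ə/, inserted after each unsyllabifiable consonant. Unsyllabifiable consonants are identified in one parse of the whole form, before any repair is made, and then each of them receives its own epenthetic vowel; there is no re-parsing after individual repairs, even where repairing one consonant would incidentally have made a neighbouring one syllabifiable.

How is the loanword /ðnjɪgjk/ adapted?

ðənjɪgəjəkə

The consonants /ð/, /g/, /j/, /k/ cannot be parsed into a legal (C)(C)V syllable (no codas are permitted; onsets may contain at most 2 consonants).
Each unlicensed consonant becomes the onset of a new syllable: /ð/ → /ðə/, /g/ → /gə/, /j/ → /jə/, /k/ → /kə/.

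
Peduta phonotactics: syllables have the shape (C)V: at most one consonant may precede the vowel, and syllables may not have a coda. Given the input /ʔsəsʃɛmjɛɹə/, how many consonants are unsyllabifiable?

3

Under (C)V, the unsyllabifiable consonants are /ʔ/, /s/, /m/ (no codas are permitted; onsets are limited to one consonant).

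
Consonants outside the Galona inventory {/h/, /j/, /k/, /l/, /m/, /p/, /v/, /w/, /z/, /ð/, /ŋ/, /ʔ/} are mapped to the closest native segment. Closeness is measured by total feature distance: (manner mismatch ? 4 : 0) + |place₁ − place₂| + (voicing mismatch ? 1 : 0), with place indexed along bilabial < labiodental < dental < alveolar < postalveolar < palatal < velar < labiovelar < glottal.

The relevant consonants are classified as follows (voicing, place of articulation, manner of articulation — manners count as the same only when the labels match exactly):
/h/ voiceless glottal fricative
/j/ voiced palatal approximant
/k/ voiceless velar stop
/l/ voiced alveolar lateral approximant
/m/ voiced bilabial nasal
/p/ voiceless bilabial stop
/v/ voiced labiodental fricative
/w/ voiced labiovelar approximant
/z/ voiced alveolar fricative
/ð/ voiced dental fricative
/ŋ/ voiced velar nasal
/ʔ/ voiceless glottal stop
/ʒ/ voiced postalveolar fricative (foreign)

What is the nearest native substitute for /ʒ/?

/z/ is closest: same manner (fricative), place distance 1 (postalveolar→alveolar), same voicing; total 1. Next closest is /ð/ at distance 2.

z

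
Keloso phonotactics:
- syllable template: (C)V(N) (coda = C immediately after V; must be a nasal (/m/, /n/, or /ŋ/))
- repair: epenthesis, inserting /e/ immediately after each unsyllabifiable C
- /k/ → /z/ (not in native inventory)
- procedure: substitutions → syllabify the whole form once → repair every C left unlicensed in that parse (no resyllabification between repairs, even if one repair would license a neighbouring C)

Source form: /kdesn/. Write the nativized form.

Substitution: /k/ → /z/, giving /zdesn/.
The consonants /z/, /s/, /n/ cannot be parsed into a legal (C)V(N) syllable (only a nasal (/m/, /n/, or /ŋ/) is licensed in coda position; onsets are limited to one consonant).
Each unlicensed consonant becomes the onset of a new syllable: /z/ → /ze/, /s/ → /se/, /n/ → /ne/.

zedesene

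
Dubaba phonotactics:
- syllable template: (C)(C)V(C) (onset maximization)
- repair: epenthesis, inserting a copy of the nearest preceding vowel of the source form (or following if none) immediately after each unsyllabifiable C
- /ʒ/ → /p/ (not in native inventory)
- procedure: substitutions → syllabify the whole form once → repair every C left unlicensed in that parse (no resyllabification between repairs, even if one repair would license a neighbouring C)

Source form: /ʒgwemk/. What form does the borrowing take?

Substitution: /ʒ/ → /p/, giving /pgwemk/.
The consonants /p/, /k/ cannot be parsed into a legal (C)(C)V(C) syllable (at most one coda consonant is licensed; onsets may contain at most 2 consonants).
Each unlicensed consonant becomes the onset of a new syllable: /p/ → /pe/, /k/ → /ke/.

pegwemke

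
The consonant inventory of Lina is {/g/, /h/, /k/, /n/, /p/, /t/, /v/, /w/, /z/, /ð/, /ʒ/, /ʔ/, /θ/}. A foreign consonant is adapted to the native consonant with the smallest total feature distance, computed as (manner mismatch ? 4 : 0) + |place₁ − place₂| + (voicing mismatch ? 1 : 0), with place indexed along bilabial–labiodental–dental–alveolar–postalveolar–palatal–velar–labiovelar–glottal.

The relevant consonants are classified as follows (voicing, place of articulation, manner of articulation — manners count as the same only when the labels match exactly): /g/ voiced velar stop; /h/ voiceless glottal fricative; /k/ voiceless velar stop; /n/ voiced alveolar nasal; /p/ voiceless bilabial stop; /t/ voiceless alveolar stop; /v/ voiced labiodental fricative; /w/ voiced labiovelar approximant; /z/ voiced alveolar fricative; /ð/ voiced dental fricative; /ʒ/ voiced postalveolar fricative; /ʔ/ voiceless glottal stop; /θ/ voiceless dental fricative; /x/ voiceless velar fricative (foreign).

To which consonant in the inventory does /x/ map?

h

/h/ is closest: same manner (fricative), place distance 2 (velar→glottal), same voicing; total 2. Next closest is /ʒ/ at distance 3.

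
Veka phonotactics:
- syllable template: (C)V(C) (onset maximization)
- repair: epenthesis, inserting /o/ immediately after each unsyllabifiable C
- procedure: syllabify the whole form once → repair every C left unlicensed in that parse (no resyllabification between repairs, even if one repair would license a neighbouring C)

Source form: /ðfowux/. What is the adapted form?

ðofowux

The consonants /ð/ cannot be parsed into a legal (C)V(C) syllable (at most one coda consonant is licensed; onsets are limited to one consonant).
Each unlicensed consonant becomes the onset of a new syllable: /ð/ → /ðo/.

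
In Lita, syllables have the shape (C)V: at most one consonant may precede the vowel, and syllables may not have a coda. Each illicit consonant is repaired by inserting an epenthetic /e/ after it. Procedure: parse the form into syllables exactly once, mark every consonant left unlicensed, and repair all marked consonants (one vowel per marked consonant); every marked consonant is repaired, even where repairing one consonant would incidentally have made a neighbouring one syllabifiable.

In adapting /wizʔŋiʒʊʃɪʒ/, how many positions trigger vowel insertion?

The unsyllabifiable consonants are /z/, /ʔ/, /ʒ/; each receives one epenthetic vowel.

3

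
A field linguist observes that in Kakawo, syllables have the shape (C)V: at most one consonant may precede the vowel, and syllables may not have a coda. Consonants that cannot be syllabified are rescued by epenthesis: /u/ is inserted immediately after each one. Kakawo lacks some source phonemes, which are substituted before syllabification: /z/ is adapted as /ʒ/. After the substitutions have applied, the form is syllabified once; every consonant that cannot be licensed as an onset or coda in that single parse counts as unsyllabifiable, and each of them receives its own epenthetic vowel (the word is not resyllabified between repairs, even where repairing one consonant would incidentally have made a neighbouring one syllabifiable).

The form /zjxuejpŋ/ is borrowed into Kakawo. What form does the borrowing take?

Substitution: /z/ → /ʒ/, giving /ʒjxuejpŋ/.
The consonants /ʒ/, /j/, /j/, /p/, /ŋ/ cannot be parsed into a legal (C)V syllable (no codas are permitted; onsets are limited to one consonant).
Epenthesis after each stranded consonant: /ʒ/ → /ʒu/, /j/ → /ju/, /j/ → /ju/, /p/ → /pu/, /ŋ/ → /ŋu/.

ʒujuxuejupuŋu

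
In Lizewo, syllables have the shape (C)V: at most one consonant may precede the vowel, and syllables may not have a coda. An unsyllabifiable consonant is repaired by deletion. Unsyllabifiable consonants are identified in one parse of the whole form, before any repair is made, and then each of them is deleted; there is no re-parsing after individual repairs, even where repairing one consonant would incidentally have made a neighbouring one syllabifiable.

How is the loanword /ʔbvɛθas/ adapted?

vɛθa

Under (C)V, the unsyllabifiable consonants are /ʔ/, /b/, /s/ (no codas are permitted; onsets are limited to one consonant).
Deletion applies to /ʔ/, /b/, /s/.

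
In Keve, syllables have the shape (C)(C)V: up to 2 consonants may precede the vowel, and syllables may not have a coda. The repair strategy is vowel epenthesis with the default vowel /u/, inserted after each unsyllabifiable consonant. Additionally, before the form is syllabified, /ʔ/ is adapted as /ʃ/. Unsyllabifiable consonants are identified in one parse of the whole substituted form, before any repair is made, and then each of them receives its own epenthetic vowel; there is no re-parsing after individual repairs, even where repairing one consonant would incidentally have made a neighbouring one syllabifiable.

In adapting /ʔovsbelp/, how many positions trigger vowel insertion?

After substitution the input is /ʃovsbelp/.
The unsyllabifiable consonants are /v/, /l/, /p/; each receives one epenthetic vowel.

3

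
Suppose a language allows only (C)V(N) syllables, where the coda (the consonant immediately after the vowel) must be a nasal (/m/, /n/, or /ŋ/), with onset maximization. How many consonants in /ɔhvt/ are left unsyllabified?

Syllabifying with onset maximization leaves /h/, /v/, /t/ stranded (only a nasal (/m/, /n/, or /ŋ/) is licensed in coda position; onsets are limited to one consonant).

3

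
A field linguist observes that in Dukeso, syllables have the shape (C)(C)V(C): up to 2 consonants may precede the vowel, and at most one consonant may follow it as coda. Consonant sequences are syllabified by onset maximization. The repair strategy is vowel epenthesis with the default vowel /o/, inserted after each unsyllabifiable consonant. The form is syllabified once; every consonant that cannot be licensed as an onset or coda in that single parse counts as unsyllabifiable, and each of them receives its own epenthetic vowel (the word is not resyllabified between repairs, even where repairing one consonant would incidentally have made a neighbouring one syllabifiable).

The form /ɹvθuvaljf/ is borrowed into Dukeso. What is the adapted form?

ɹovθuvaljofo

Under (C)(C)V(C), the unsyllabifiable consonants are /ɹ/, /j/, /f/ (at most one coda consonant is licensed; onsets may contain at most 2 consonants).
Each unlicensed consonant becomes the onset of a new syllable: /ɹ/ → /ɹo/, /j/ → /jo/, /f/ → /fo/.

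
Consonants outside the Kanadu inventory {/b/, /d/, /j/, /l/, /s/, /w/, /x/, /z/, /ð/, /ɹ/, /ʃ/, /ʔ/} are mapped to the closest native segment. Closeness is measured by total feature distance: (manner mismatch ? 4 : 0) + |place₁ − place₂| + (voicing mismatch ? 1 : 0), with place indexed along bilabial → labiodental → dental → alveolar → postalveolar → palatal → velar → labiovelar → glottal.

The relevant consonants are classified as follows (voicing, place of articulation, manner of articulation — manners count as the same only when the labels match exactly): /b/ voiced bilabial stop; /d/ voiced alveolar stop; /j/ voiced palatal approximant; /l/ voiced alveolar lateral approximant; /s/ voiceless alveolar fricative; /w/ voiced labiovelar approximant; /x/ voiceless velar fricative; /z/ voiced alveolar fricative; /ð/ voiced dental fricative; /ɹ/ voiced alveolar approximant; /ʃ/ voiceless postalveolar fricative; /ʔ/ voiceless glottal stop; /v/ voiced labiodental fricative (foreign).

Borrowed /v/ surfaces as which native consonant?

ð

/ð/ is closest: same manner (fricative), place distance 1 (labiodental→dental), same voicing; total 1. Next closest is /z/ at distance 2.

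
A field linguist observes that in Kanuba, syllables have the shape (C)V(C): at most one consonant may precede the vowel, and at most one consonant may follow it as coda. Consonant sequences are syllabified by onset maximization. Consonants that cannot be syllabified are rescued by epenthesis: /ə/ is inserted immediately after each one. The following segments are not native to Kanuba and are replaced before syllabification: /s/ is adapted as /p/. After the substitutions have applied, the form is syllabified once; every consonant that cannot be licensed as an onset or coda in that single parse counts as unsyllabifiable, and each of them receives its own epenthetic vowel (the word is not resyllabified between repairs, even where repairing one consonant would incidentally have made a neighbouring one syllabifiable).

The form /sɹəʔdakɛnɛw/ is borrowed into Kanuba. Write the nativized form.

pəɹəʔdakɛnɛw

Substitution: /s/ → /p/, giving /pɹəʔdakɛnɛw/.
Syllabifying with onset maximization leaves /p/ stranded (at most one coda consonant is licensed; onsets are limited to one consonant).
Epenthesis after each stranded consonant: /p/ → /pə/.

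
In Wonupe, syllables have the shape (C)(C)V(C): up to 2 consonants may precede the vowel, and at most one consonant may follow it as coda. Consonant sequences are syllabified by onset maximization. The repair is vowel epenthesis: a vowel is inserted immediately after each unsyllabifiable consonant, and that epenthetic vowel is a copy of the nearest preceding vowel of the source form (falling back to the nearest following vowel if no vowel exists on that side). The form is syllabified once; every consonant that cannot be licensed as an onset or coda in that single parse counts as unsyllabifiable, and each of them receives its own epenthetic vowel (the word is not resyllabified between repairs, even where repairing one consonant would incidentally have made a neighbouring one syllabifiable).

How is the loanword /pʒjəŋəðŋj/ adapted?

The consonants /p/, /ŋ/, /j/ cannot be parsed into a legal (C)(C)V(C) syllable (at most one coda consonant is licensed; onsets may contain at most 2 consonants).
Inserting the epenthetic vowel yields /p/ → /pə/, /ŋ/ → /ŋə/, /j/ → /jə/.

pəʒjəŋəðŋəjə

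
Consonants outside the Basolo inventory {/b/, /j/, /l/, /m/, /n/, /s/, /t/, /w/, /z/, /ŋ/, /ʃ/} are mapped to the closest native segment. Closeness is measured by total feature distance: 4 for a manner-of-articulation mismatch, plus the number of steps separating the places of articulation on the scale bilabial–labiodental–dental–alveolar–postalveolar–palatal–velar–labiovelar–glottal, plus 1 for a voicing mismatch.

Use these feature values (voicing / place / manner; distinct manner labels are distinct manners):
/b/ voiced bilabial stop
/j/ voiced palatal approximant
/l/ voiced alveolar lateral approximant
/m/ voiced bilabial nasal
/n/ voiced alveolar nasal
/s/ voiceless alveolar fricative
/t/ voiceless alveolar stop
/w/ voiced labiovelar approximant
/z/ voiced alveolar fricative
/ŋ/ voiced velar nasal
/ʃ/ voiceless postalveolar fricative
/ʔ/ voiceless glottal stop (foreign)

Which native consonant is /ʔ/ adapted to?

/t/ is closest: same manner (stop), place distance 5 (glottal→alveolar), same voicing; total 5. Next closest is /w/ at distance 6.

t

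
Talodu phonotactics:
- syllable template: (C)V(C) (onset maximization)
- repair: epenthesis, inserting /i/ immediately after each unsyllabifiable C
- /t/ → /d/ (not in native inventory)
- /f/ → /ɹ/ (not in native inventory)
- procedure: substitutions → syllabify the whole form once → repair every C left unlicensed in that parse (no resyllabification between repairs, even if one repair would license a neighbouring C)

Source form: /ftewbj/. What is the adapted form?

ɹidewbiji

Substitution: /f/ → /ɹ/, /t/ → /d/, giving /ɹdewbj/.
Under (C)V(C), the unsyllabifiable consonants are /ɹ/, /b/, /j/ (at most one coda consonant is licensed; onsets are limited to one consonant).
Inserting the epenthetic vowel yields /ɹ/ → /ɹi/, /b/ → /bi/, /j/ → /ji/.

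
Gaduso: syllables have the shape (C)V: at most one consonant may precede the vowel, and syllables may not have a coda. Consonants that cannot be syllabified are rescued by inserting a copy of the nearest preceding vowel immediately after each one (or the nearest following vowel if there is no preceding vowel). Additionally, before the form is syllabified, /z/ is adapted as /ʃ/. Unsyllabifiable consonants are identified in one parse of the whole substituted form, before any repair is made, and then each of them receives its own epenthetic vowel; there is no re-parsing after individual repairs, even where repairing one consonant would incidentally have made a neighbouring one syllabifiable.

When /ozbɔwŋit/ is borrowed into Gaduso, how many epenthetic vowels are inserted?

3

After substitution the input is /oʃbɔwŋit/.
The unsyllabifiable consonants are /ʃ/, /w/, /t/; each receives one epenthetic vowel.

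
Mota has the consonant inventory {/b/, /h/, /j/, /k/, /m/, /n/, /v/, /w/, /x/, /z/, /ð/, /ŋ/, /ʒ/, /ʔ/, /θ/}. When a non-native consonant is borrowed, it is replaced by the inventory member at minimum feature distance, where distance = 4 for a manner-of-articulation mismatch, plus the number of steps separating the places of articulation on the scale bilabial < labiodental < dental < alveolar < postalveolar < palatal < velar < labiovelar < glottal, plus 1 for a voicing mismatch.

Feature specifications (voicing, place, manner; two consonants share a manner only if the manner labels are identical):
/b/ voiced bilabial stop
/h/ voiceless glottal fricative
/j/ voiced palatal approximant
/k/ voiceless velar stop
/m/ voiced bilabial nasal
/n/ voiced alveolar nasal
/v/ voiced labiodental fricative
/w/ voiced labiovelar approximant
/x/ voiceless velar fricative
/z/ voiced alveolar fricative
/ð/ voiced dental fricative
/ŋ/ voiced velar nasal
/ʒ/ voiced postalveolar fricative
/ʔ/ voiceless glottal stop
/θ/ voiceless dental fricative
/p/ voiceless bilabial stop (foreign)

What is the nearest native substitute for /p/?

/b/ is closest: same manner (stop), place distance 0 (bilabial→bilabial), voicing differs (+1); total 1. Next closest is /m/ at distance 5.

b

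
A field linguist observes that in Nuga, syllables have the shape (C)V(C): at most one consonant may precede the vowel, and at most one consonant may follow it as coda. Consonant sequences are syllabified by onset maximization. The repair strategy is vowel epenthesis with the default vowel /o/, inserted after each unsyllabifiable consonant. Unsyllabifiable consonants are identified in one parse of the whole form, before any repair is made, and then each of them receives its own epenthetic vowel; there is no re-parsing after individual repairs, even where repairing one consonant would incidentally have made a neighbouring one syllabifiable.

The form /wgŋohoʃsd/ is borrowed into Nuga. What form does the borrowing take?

Syllabifying with onset maximization leaves /w/, /g/, /s/, /d/ stranded (at most one coda consonant is licensed; onsets are limited to one consonant).
Epenthesis after each stranded consonant: /w/ → /wo/, /g/ → /go/, /s/ → /so/, /d/ → /do/.

wogoŋohoʃsodo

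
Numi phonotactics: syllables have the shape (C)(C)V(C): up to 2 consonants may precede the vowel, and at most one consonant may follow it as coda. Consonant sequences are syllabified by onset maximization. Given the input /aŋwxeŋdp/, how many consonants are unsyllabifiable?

2

Syllabifying with onset maximization leaves /d/, /p/ stranded (at most one coda consonant is licensed; onsets may contain at most 2 consonants).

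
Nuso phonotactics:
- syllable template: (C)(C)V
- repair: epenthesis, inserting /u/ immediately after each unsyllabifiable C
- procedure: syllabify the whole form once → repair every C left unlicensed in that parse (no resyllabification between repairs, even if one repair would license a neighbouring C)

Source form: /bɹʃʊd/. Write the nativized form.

The consonants /b/, /d/ cannot be parsed into a legal (C)(C)V syllable (no codas are permitted; onsets may contain at most 2 consonants).
Inserting the epenthetic vowel yields /b/ → /bu/, /d/ → /du/.

buɹʃʊdu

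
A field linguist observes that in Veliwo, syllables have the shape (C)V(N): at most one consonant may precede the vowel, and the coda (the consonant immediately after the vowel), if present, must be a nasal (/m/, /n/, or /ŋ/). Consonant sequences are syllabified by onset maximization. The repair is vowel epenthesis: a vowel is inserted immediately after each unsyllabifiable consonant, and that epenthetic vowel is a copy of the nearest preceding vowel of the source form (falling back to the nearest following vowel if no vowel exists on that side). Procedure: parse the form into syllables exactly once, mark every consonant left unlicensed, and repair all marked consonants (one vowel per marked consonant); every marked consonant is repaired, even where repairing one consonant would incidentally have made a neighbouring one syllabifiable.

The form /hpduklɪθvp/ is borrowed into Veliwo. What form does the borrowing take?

Under (C)V(N), the unsyllabifiable consonants are /h/, /p/, /k/, /θ/, /v/, /p/ (only a nasal (/m/, /n/, or /ŋ/) is licensed in coda position; onsets are limited to one consonant).
Each unlicensed consonant becomes the onset of a new syllable: /h/ → /hu/, /p/ → /pu/, /k/ → /ku/, /θ/ → /θɪ/, /v/ → /vɪ/, /p/ → /pɪ/.

hupudukulɪθɪvɪpɪ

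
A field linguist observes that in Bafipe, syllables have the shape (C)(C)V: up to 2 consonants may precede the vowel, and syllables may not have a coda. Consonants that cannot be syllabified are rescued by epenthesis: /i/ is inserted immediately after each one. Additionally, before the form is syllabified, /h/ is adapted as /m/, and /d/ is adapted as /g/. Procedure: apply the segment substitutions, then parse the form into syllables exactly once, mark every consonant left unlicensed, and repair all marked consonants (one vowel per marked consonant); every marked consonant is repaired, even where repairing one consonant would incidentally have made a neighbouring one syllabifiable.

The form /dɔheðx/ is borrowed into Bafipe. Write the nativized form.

gɔmeðixi

Substitution: /d/ → /g/, /h/ → /m/, giving /gɔmeðx/.
The consonants /ð/, /x/ cannot be parsed into a legal (C)(C)V syllable (no codas are permitted; onsets may contain at most 2 consonants).
Each unlicensed consonant becomes the onset of a new syllable: /ð/ → /ði/, /x/ → /xi/.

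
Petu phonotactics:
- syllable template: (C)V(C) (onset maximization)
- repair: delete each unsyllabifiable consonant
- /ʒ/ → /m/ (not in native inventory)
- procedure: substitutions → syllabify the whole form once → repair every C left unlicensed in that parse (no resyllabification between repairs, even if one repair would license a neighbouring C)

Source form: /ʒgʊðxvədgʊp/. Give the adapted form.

Substitution: /ʒ/ → /m/, giving /mgʊðxvədgʊp/.
Syllabifying with onset maximization leaves /m/, /x/ stranded (at most one coda consonant is licensed; onsets are limited to one consonant).
Each unlicensed consonant is deleted: /m/, /x/.

gʊðvədgʊp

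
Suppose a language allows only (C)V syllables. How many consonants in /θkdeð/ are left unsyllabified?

The consonants /θ/, /k/, /ð/ cannot be parsed into a legal (C)V syllable (no codas are permitted; onsets are limited to one consonant).

3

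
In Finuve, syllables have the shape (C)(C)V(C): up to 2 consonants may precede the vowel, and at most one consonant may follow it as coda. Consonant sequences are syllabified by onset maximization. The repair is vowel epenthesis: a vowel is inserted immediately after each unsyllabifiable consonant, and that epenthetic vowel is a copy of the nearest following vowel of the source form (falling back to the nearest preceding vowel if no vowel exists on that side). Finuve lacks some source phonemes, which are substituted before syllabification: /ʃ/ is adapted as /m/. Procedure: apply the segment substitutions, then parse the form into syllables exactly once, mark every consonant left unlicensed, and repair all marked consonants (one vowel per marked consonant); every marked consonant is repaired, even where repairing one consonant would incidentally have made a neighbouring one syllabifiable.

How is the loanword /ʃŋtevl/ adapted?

meŋtevle

Substitution: /ʃ/ → /m/, giving /mŋtevl/.
Under (C)(C)V(C), the unsyllabifiable consonants are /m/, /l/ (at most one coda consonant is licensed; onsets may contain at most 2 consonants).
Inserting the epenthetic vowel yields /m/ → /me/, /l/ → /le/.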